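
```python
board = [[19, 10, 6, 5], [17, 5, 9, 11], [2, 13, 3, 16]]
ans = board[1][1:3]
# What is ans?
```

board[1] = [17, 5, 9, 11]. board[1] has length 4. The slice board[1][1:3] selects indices [1, 2] (1->5, 2->9), giving [5, 9].

[5, 9]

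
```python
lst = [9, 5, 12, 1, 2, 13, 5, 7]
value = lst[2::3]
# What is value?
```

lst has length 8. The slice lst[2::3] selects indices [2, 5] (2->12, 5->13), giving [12, 13].

[12, 13]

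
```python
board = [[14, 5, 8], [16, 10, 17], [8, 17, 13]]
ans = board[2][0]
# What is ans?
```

board[2] = [8, 17, 13]. Taking column 0 of that row yields 8.

8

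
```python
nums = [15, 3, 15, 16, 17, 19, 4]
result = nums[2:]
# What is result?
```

nums has length 7. The slice nums[2:] selects indices [2, 3, 4, 5, 6] (2->15, 3->16, 4->17, 5->19, 6->4), giving [15, 16, 17, 19, 4].

[15, 16, 17, 19, 4]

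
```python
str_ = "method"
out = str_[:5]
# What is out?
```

str_ has length 6. The slice str_[:5] selects indices [0, 1, 2, 3, 4] (0->'m', 1->'e', 2->'t', 3->'h', 4->'o'), giving 'metho'.

'metho'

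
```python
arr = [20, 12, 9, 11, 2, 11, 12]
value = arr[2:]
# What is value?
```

arr has length 7. The slice arr[2:] selects indices [2, 3, 4, 5, 6] (2->9, 3->11, 4->2, 5->11, 6->12), giving [9, 11, 2, 11, 12].

[9, 11, 2, 11, 12]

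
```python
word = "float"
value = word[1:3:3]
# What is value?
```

word has length 5. The slice word[1:3:3] selects indices [1] (1->'l'), giving 'l'.

'l'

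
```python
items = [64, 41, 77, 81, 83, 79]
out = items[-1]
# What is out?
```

items has length 6. Negative index -1 maps to positive index 6 + (-1) = 5. items[5] = 79.

79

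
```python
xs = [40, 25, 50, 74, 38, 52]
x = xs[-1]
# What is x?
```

xs has length 6. Negative index -1 maps to positive index 6 + (-1) = 5. xs[5] = 52.

52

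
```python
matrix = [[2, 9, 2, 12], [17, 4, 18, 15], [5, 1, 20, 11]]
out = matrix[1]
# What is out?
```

matrix has 3 rows. Row 1 is [17, 4, 18, 15].

[17, 4, 18, 15]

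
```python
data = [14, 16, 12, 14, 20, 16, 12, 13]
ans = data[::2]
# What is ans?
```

data has length 8. The slice data[::2] selects indices [0, 2, 4, 6] (0->14, 2->12, 4->20, 6->12), giving [14, 12, 20, 12].

[14, 12, 20, 12]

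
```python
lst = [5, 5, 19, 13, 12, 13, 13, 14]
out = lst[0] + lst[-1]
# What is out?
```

lst has length 8. lst[0] = 5.
lst has length 8. Negative index -1 maps to positive index 8 + (-1) = 7. lst[7] = 14.
Sum: 5 + 14 = 19.

19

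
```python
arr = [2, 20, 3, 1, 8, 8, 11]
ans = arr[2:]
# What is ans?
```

arr has length 7. The slice arr[2:] selects indices [2, 3, 4, 5, 6] (2->3, 3->1, 4->8, 5->8, 6->11), giving [3, 1, 8, 8, 11].

[3, 1, 8, 8, 11]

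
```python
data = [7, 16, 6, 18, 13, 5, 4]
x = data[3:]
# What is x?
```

data has length 7. The slice data[3:] selects indices [3, 4, 5, 6] (3->18, 4->13, 5->5, 6->4), giving [18, 13, 5, 4].

[18, 13, 5, 4]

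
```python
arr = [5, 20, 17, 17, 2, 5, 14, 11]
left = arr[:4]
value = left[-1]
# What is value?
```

arr has length 8. The slice arr[:4] selects indices [0, 1, 2, 3] (0->5, 1->20, 2->17, 3->17), giving [5, 20, 17, 17]. So left = [5, 20, 17, 17]. Then left[-1] = 17.

17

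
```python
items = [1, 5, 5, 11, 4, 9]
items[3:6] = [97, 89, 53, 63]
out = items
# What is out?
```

items starts as [1, 5, 5, 11, 4, 9] (length 6). The slice items[3:6] covers indices [3, 4, 5] with values [11, 4, 9]. Replacing that slice with [97, 89, 53, 63] (different length) produces [1, 5, 5, 97, 89, 53, 63].

[1, 5, 5, 97, 89, 53, 63]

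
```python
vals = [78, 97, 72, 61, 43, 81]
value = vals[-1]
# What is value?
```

vals has length 6. Negative index -1 maps to positive index 6 + (-1) = 5. vals[5] = 81.

81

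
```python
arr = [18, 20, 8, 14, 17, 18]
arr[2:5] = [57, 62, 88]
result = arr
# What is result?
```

arr starts as [18, 20, 8, 14, 17, 18] (length 6). The slice arr[2:5] covers indices [2, 3, 4] with values [8, 14, 17]. Replacing that slice with [57, 62, 88] (same length) produces [18, 20, 57, 62, 88, 18].

[18, 20, 57, 62, 88, 18]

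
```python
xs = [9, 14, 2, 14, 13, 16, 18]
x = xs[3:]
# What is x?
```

xs has length 7. The slice xs[3:] selects indices [3, 4, 5, 6] (3->14, 4->13, 5->16, 6->18), giving [14, 13, 16, 18].

[14, 13, 16, 18]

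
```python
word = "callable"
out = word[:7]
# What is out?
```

word has length 8. The slice word[:7] selects indices [0, 1, 2, 3, 4, 5, 6] (0->'c', 1->'a', 2->'l', 3->'l', 4->'a', 5->'b', 6->'l'), giving 'callabl'.

'callabl'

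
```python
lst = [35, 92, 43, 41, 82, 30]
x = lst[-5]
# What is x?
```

lst has length 6. Negative index -5 maps to positive index 6 + (-5) = 1. lst[1] = 92.

92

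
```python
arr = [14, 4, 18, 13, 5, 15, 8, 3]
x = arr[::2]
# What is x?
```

arr has length 8. The slice arr[::2] selects indices [0, 2, 4, 6] (0->14, 2->18, 4->5, 6->8), giving [14, 18, 5, 8].

[14, 18, 5, 8]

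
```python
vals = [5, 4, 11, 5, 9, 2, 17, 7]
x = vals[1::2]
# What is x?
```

vals has length 8. The slice vals[1::2] selects indices [1, 3, 5, 7] (1->4, 3->5, 5->2, 7->7), giving [4, 5, 2, 7].

[4, 5, 2, 7]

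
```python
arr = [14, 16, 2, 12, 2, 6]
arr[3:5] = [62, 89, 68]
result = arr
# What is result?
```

arr starts as [14, 16, 2, 12, 2, 6] (length 6). The slice arr[3:5] covers indices [3, 4] with values [12, 2]. Replacing that slice with [62, 89, 68] (different length) produces [14, 16, 2, 62, 89, 68, 6].

[14, 16, 2, 62, 89, 68, 6]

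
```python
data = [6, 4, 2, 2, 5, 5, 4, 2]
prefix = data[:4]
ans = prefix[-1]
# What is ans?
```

data has length 8. The slice data[:4] selects indices [0, 1, 2, 3] (0->6, 1->4, 2->2, 3->2), giving [6, 4, 2, 2]. So prefix = [6, 4, 2, 2]. Then prefix[-1] = 2.

2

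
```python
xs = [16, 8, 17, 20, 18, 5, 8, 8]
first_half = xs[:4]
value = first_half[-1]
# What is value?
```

xs has length 8. The slice xs[:4] selects indices [0, 1, 2, 3] (0->16, 1->8, 2->17, 3->20), giving [16, 8, 17, 20]. So first_half = [16, 8, 17, 20]. Then first_half[-1] = 20.

20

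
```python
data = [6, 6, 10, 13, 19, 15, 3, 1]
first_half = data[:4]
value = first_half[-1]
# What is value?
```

data has length 8. The slice data[:4] selects indices [0, 1, 2, 3] (0->6, 1->6, 2->10, 3->13), giving [6, 6, 10, 13]. So first_half = [6, 6, 10, 13]. Then first_half[-1] = 13.

13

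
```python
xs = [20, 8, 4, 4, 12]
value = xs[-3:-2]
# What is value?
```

xs has length 5. The slice xs[-3:-2] selects indices [2] (2->4), giving [4].

[4]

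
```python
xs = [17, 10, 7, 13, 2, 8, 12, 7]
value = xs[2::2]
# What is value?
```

xs has length 8. The slice xs[2::2] selects indices [2, 4, 6] (2->7, 4->2, 6->12), giving [7, 2, 12].

[7, 2, 12]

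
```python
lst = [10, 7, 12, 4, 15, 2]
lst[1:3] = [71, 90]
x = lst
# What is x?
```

lst starts as [10, 7, 12, 4, 15, 2] (length 6). The slice lst[1:3] covers indices [1, 2] with values [7, 12]. Replacing that slice with [71, 90] (same length) produces [10, 71, 90, 4, 15, 2].

[10, 71, 90, 4, 15, 2]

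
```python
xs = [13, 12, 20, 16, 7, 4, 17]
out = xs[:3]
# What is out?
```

xs has length 7. The slice xs[:3] selects indices [0, 1, 2] (0->13, 1->12, 2->20), giving [13, 12, 20].

[13, 12, 20]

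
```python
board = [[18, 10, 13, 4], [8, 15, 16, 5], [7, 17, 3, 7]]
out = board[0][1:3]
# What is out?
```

board[0] = [18, 10, 13, 4]. board[0] has length 4. The slice board[0][1:3] selects indices [1, 2] (1->10, 2->13), giving [10, 13].

[10, 13]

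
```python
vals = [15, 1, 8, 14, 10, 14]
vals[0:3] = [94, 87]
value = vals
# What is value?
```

vals starts as [15, 1, 8, 14, 10, 14] (length 6). The slice vals[0:3] covers indices [0, 1, 2] with values [15, 1, 8]. Replacing that slice with [94, 87] (different length) produces [94, 87, 14, 10, 14].

[94, 87, 14, 10, 14]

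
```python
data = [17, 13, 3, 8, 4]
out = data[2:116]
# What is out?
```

data has length 5. The slice data[2:116] selects indices [2, 3, 4] (2->3, 3->8, 4->4), giving [3, 8, 4].

[3, 8, 4]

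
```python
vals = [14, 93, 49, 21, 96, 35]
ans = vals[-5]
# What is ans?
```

vals has length 6. Negative index -5 maps to positive index 6 + (-5) = 1. vals[1] = 93.

93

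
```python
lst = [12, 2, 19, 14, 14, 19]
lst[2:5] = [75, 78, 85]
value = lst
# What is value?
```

lst starts as [12, 2, 19, 14, 14, 19] (length 6). The slice lst[2:5] covers indices [2, 3, 4] with values [19, 14, 14]. Replacing that slice with [75, 78, 85] (same length) produces [12, 2, 75, 78, 85, 19].

[12, 2, 75, 78, 85, 19]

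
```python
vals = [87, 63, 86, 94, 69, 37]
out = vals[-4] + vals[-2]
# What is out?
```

vals has length 6. Negative index -4 maps to positive index 6 + (-4) = 2. vals[2] = 86.
vals has length 6. Negative index -2 maps to positive index 6 + (-2) = 4. vals[4] = 69.
Sum: 86 + 69 = 155.

155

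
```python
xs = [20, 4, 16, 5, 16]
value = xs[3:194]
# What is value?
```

xs has length 5. The slice xs[3:194] selects indices [3, 4] (3->5, 4->16), giving [5, 16].

[5, 16]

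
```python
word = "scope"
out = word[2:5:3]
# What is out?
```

word has length 5. The slice word[2:5:3] selects indices [2] (2->'o'), giving 'o'.

'o'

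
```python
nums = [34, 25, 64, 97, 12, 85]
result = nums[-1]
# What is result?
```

nums has length 6. Negative index -1 maps to positive index 6 + (-1) = 5. nums[5] = 85.

85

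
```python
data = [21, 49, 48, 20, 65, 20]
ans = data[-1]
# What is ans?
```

data has length 6. Negative index -1 maps to positive index 6 + (-1) = 5. data[5] = 20.

20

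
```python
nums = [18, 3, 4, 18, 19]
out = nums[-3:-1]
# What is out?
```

nums has length 5. The slice nums[-3:-1] selects indices [2, 3] (2->4, 3->18), giving [4, 18].

[4, 18]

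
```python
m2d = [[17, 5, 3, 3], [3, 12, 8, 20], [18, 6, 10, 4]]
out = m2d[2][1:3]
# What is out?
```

m2d[2] = [18, 6, 10, 4]. m2d[2] has length 4. The slice m2d[2][1:3] selects indices [1, 2] (1->6, 2->10), giving [6, 10].

[6, 10]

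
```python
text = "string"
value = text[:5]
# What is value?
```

text has length 6. The slice text[:5] selects indices [0, 1, 2, 3, 4] (0->'s', 1->'t', 2->'r', 3->'i', 4->'n'), giving 'strin'.

'strin'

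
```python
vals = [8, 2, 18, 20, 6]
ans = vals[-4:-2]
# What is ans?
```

vals has length 5. The slice vals[-4:-2] selects indices [1, 2] (1->2, 2->18), giving [2, 18].

[2, 18]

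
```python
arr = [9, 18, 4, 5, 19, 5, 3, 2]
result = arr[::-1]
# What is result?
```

arr has length 8. The slice arr[::-1] selects indices [7, 6, 5, 4, 3, 2, 1, 0] (7->2, 6->3, 5->5, 4->19, 3->5, 2->4, 1->18, 0->9), giving [2, 3, 5, 19, 5, 4, 18, 9].

[2, 3, 5, 19, 5, 4, 18, 9]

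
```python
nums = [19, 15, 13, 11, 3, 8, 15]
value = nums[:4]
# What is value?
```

nums has length 7. The slice nums[:4] selects indices [0, 1, 2, 3] (0->19, 1->15, 2->13, 3->11), giving [19, 15, 13, 11].

[19, 15, 13, 11]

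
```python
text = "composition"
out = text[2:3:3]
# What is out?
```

text has length 11. The slice text[2:3:3] selects indices [2] (2->'m'), giving 'm'.

'm'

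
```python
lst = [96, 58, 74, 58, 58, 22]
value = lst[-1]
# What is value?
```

lst has length 6. Negative index -1 maps to positive index 6 + (-1) = 5. lst[5] = 22.

22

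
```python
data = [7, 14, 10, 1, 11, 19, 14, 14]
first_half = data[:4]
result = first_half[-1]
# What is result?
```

data has length 8. The slice data[:4] selects indices [0, 1, 2, 3] (0->7, 1->14, 2->10, 3->1), giving [7, 14, 10, 1]. So first_half = [7, 14, 10, 1]. Then first_half[-1] = 1.

1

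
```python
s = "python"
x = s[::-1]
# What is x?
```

s has length 6. The slice s[::-1] selects indices [5, 4, 3, 2, 1, 0] (5->'n', 4->'o', 3->'h', 2->'t', 1->'y', 0->'p'), giving 'nohtyp'.

'nohtyp'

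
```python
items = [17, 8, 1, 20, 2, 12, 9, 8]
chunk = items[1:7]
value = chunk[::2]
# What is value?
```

items has length 8. The slice items[1:7] selects indices [1, 2, 3, 4, 5, 6] (1->8, 2->1, 3->20, 4->2, 5->12, 6->9), giving [8, 1, 20, 2, 12, 9]. So chunk = [8, 1, 20, 2, 12, 9]. chunk has length 6. The slice chunk[::2] selects indices [0, 2, 4] (0->8, 2->20, 4->12), giving [8, 20, 12].

[8, 20, 12]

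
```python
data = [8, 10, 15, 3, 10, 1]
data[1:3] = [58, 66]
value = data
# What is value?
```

data starts as [8, 10, 15, 3, 10, 1] (length 6). The slice data[1:3] covers indices [1, 2] with values [10, 15]. Replacing that slice with [58, 66] (same length) produces [8, 58, 66, 3, 10, 1].

[8, 58, 66, 3, 10, 1]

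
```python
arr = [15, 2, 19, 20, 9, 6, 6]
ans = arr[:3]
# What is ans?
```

arr has length 7. The slice arr[:3] selects indices [0, 1, 2] (0->15, 1->2, 2->19), giving [15, 2, 19].

[15, 2, 19]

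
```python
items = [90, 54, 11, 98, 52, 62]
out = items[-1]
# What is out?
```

items has length 6. Negative index -1 maps to positive index 6 + (-1) = 5. items[5] = 62.

62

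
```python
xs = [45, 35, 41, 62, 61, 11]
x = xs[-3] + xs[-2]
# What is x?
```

xs has length 6. Negative index -3 maps to positive index 6 + (-3) = 3. xs[3] = 62.
xs has length 6. Negative index -2 maps to positive index 6 + (-2) = 4. xs[4] = 61.
Sum: 62 + 61 = 123.

123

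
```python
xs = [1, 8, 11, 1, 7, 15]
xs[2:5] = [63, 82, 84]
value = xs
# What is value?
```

xs starts as [1, 8, 11, 1, 7, 15] (length 6). The slice xs[2:5] covers indices [2, 3, 4] with values [11, 1, 7]. Replacing that slice with [63, 82, 84] (same length) produces [1, 8, 63, 82, 84, 15].

[1, 8, 63, 82, 84, 15]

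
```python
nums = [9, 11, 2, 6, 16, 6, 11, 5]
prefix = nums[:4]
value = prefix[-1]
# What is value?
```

nums has length 8. The slice nums[:4] selects indices [0, 1, 2, 3] (0->9, 1->11, 2->2, 3->6), giving [9, 11, 2, 6]. So prefix = [9, 11, 2, 6]. Then prefix[-1] = 6.

6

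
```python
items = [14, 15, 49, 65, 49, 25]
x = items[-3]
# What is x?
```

items has length 6. Negative index -3 maps to positive index 6 + (-3) = 3. items[3] = 65.

65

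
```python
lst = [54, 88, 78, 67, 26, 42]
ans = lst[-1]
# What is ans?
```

lst has length 6. Negative index -1 maps to positive index 6 + (-1) = 5. lst[5] = 42.

42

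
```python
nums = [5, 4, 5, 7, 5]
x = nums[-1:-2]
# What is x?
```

nums has length 5. The slice nums[-1:-2] resolves to an empty index range, so the result is [].

[]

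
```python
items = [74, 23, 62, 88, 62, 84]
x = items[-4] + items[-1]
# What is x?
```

items has length 6. Negative index -4 maps to positive index 6 + (-4) = 2. items[2] = 62.
items has length 6. Negative index -1 maps to positive index 6 + (-1) = 5. items[5] = 84.
Sum: 62 + 84 = 146.

146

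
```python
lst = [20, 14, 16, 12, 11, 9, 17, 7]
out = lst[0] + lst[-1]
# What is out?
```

lst has length 8. lst[0] = 20.
lst has length 8. Negative index -1 maps to positive index 8 + (-1) = 7. lst[7] = 7.
Sum: 20 + 7 = 27.

27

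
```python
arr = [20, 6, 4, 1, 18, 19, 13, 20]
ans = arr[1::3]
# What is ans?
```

arr has length 8. The slice arr[1::3] selects indices [1, 4, 7] (1->6, 4->18, 7->20), giving [6, 18, 20].

[6, 18, 20]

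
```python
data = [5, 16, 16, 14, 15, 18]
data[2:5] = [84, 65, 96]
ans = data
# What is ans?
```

data starts as [5, 16, 16, 14, 15, 18] (length 6). The slice data[2:5] covers indices [2, 3, 4] with values [16, 14, 15]. Replacing that slice with [84, 65, 96] (same length) produces [5, 16, 84, 65, 96, 18].

[5, 16, 84, 65, 96, 18]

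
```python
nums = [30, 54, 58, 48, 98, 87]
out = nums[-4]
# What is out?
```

nums has length 6. Negative index -4 maps to positive index 6 + (-4) = 2. nums[2] = 58.

58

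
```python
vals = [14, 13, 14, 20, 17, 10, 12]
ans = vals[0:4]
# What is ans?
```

vals has length 7. The slice vals[0:4] selects indices [0, 1, 2, 3] (0->14, 1->13, 2->14, 3->20), giving [14, 13, 14, 20].

[14, 13, 14, 20]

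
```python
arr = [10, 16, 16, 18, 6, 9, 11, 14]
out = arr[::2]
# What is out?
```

arr has length 8. The slice arr[::2] selects indices [0, 2, 4, 6] (0->10, 2->16, 4->6, 6->11), giving [10, 16, 6, 11].

[10, 16, 6, 11]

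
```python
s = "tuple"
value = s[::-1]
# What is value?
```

s has length 5. The slice s[::-1] selects indices [4, 3, 2, 1, 0] (4->'e', 3->'l', 2->'p', 1->'u', 0->'t'), giving 'elput'.

'elput'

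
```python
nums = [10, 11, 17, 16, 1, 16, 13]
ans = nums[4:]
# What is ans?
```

nums has length 7. The slice nums[4:] selects indices [4, 5, 6] (4->1, 5->16, 6->13), giving [1, 16, 13].

[1, 16, 13]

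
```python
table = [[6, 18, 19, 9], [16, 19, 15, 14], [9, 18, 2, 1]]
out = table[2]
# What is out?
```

table has 3 rows. Row 2 is [9, 18, 2, 1].

[9, 18, 2, 1]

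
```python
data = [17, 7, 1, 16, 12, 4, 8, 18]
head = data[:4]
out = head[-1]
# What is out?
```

data has length 8. The slice data[:4] selects indices [0, 1, 2, 3] (0->17, 1->7, 2->1, 3->16), giving [17, 7, 1, 16]. So head = [17, 7, 1, 16]. Then head[-1] = 16.

16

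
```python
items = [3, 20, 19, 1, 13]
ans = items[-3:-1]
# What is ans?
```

items has length 5. The slice items[-3:-1] selects indices [2, 3] (2->19, 3->1), giving [19, 1].

[19, 1]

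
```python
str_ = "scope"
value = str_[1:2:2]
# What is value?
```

str_ has length 5. The slice str_[1:2:2] selects indices [1] (1->'c'), giving 'c'.

'c'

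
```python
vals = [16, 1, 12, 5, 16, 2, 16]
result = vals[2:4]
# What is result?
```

vals has length 7. The slice vals[2:4] selects indices [2, 3] (2->12, 3->5), giving [12, 5].

[12, 5]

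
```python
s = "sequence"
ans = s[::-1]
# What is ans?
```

s has length 8. The slice s[::-1] selects indices [7, 6, 5, 4, 3, 2, 1, 0] (7->'e', 6->'c', 5->'n', 4->'e', 3->'u', 2->'q', 1->'e', 0->'s'), giving 'ecneuqes'.

'ecneuqes'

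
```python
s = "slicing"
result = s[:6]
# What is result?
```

s has length 7. The slice s[:6] selects indices [0, 1, 2, 3, 4, 5] (0->'s', 1->'l', 2->'i', 3->'c', 4->'i', 5->'n'), giving 'slicin'.

'slicin'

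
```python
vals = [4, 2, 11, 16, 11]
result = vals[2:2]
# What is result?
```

vals has length 5. The slice vals[2:2] resolves to an empty index range, so the result is [].

[]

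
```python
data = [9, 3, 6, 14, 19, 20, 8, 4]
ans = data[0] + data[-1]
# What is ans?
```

data has length 8. data[0] = 9.
data has length 8. Negative index -1 maps to positive index 8 + (-1) = 7. data[7] = 4.
Sum: 9 + 4 = 13.

13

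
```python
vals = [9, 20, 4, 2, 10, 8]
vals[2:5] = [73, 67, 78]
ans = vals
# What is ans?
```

vals starts as [9, 20, 4, 2, 10, 8] (length 6). The slice vals[2:5] covers indices [2, 3, 4] with values [4, 2, 10]. Replacing that slice with [73, 67, 78] (same length) produces [9, 20, 73, 67, 78, 8].

[9, 20, 73, 67, 78, 8]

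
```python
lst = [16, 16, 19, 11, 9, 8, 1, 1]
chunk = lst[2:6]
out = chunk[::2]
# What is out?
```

lst has length 8. The slice lst[2:6] selects indices [2, 3, 4, 5] (2->19, 3->11, 4->9, 5->8), giving [19, 11, 9, 8]. So chunk = [19, 11, 9, 8]. chunk has length 4. The slice chunk[::2] selects indices [0, 2] (0->19, 2->9), giving [19, 9].

[19, 9]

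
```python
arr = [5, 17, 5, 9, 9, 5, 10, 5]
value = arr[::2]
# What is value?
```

arr has length 8. The slice arr[::2] selects indices [0, 2, 4, 6] (0->5, 2->5, 4->9, 6->10), giving [5, 5, 9, 10].

[5, 5, 9, 10]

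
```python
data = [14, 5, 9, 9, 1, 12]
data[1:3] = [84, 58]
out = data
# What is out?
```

data starts as [14, 5, 9, 9, 1, 12] (length 6). The slice data[1:3] covers indices [1, 2] with values [5, 9]. Replacing that slice with [84, 58] (same length) produces [14, 84, 58, 9, 1, 12].

[14, 84, 58, 9, 1, 12]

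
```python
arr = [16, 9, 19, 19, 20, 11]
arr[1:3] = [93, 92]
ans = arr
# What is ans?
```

arr starts as [16, 9, 19, 19, 20, 11] (length 6). The slice arr[1:3] covers indices [1, 2] with values [9, 19]. Replacing that slice with [93, 92] (same length) produces [16, 93, 92, 19, 20, 11].

[16, 93, 92, 19, 20, 11]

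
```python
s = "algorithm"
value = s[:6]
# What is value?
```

s has length 9. The slice s[:6] selects indices [0, 1, 2, 3, 4, 5] (0->'a', 1->'l', 2->'g', 3->'o', 4->'r', 5->'i'), giving 'algori'.

'algori'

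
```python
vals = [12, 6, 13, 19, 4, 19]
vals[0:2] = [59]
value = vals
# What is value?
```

vals starts as [12, 6, 13, 19, 4, 19] (length 6). The slice vals[0:2] covers indices [0, 1] with values [12, 6]. Replacing that slice with [59] (different length) produces [59, 13, 19, 4, 19].

[59, 13, 19, 4, 19]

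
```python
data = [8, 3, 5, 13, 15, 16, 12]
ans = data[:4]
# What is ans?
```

data has length 7. The slice data[:4] selects indices [0, 1, 2, 3] (0->8, 1->3, 2->5, 3->13), giving [8, 3, 5, 13].

[8, 3, 5, 13]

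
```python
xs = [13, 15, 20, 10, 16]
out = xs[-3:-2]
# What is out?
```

xs has length 5. The slice xs[-3:-2] selects indices [2] (2->20), giving [20].

[20]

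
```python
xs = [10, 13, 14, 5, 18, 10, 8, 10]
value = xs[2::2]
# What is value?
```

xs has length 8. The slice xs[2::2] selects indices [2, 4, 6] (2->14, 4->18, 6->8), giving [14, 18, 8].

[14, 18, 8]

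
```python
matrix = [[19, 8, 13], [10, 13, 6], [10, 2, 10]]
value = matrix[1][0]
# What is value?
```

matrix[1] = [10, 13, 6]. Taking column 0 of that row yields 10.

10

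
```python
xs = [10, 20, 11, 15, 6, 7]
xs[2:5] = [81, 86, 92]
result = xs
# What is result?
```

xs starts as [10, 20, 11, 15, 6, 7] (length 6). The slice xs[2:5] covers indices [2, 3, 4] with values [11, 15, 6]. Replacing that slice with [81, 86, 92] (same length) produces [10, 20, 81, 86, 92, 7].

[10, 20, 81, 86, 92, 7]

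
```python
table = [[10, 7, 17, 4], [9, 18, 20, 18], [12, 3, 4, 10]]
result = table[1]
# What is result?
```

table has 3 rows. Row 1 is [9, 18, 20, 18].

[9, 18, 20, 18]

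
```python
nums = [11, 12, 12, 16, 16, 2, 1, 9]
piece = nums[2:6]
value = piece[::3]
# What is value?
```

nums has length 8. The slice nums[2:6] selects indices [2, 3, 4, 5] (2->12, 3->16, 4->16, 5->2), giving [12, 16, 16, 2]. So piece = [12, 16, 16, 2]. piece has length 4. The slice piece[::3] selects indices [0, 3] (0->12, 3->2), giving [12, 2].

[12, 2]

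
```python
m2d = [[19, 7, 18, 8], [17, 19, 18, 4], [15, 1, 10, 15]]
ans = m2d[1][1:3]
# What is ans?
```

m2d[1] = [17, 19, 18, 4]. m2d[1] has length 4. The slice m2d[1][1:3] selects indices [1, 2] (1->19, 2->18), giving [19, 18].

[19, 18]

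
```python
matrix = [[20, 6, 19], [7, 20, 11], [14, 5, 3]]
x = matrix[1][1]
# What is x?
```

matrix[1] = [7, 20, 11]. Taking column 1 of that row yields 20.

20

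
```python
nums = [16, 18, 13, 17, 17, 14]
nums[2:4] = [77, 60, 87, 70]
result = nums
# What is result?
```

nums starts as [16, 18, 13, 17, 17, 14] (length 6). The slice nums[2:4] covers indices [2, 3] with values [13, 17]. Replacing that slice with [77, 60, 87, 70] (different length) produces [16, 18, 77, 60, 87, 70, 17, 14].

[16, 18, 77, 60, 87, 70, 17, 14]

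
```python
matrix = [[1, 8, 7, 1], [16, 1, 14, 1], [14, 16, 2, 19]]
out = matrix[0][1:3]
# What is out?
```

matrix[0] = [1, 8, 7, 1]. matrix[0] has length 4. The slice matrix[0][1:3] selects indices [1, 2] (1->8, 2->7), giving [8, 7].

[8, 7]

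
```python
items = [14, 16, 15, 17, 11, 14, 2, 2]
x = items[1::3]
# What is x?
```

items has length 8. The slice items[1::3] selects indices [1, 4, 7] (1->16, 4->11, 7->2), giving [16, 11, 2].

[16, 11, 2]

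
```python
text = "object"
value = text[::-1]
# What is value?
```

text has length 6. The slice text[::-1] selects indices [5, 4, 3, 2, 1, 0] (5->'t', 4->'c', 3->'e', 2->'j', 1->'b', 0->'o'), giving 'tcejbo'.

'tcejbo'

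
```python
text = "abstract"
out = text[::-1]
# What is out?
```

text has length 8. The slice text[::-1] selects indices [7, 6, 5, 4, 3, 2, 1, 0] (7->'t', 6->'c', 5->'a', 4->'r', 3->'t', 2->'s', 1->'b', 0->'a'), giving 'tcartsba'.

'tcartsba'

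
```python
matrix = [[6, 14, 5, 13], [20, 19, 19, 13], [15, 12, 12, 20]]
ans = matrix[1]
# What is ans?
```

matrix has 3 rows. Row 1 is [20, 19, 19, 13].

[20, 19, 19, 13]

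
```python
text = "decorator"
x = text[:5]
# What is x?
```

text has length 9. The slice text[:5] selects indices [0, 1, 2, 3, 4] (0->'d', 1->'e', 2->'c', 3->'o', 4->'r'), giving 'decor'.

'decor'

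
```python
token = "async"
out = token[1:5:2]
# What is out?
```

token has length 5. The slice token[1:5:2] selects indices [1, 3] (1->'s', 3->'n'), giving 'sn'.

'sn'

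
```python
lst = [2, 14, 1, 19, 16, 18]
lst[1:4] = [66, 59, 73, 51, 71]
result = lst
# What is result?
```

lst starts as [2, 14, 1, 19, 16, 18] (length 6). The slice lst[1:4] covers indices [1, 2, 3] with values [14, 1, 19]. Replacing that slice with [66, 59, 73, 51, 71] (different length) produces [2, 66, 59, 73, 51, 71, 16, 18].

[2, 66, 59, 73, 51, 71, 16, 18]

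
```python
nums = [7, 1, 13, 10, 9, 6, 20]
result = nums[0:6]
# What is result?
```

nums has length 7. The slice nums[0:6] selects indices [0, 1, 2, 3, 4, 5] (0->7, 1->1, 2->13, 3->10, 4->9, 5->6), giving [7, 1, 13, 10, 9, 6].

[7, 1, 13, 10, 9, 6]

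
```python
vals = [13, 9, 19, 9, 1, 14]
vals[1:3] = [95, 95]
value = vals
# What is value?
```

vals starts as [13, 9, 19, 9, 1, 14] (length 6). The slice vals[1:3] covers indices [1, 2] with values [9, 19]. Replacing that slice with [95, 95] (same length) produces [13, 95, 95, 9, 1, 14].

[13, 95, 95, 9, 1, 14]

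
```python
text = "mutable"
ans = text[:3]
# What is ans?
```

text has length 7. The slice text[:3] selects indices [0, 1, 2] (0->'m', 1->'u', 2->'t'), giving 'mut'.

'mut'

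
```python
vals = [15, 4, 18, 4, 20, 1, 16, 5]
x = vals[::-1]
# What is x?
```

vals has length 8. The slice vals[::-1] selects indices [7, 6, 5, 4, 3, 2, 1, 0] (7->5, 6->16, 5->1, 4->20, 3->4, 2->18, 1->4, 0->15), giving [5, 16, 1, 20, 4, 18, 4, 15].

[5, 16, 1, 20, 4, 18, 4, 15]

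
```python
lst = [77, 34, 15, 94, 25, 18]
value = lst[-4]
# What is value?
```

lst has length 6. Negative index -4 maps to positive index 6 + (-4) = 2. lst[2] = 15.

15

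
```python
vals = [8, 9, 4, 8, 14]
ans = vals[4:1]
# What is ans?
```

vals has length 5. The slice vals[4:1] resolves to an empty index range, so the result is [].

[]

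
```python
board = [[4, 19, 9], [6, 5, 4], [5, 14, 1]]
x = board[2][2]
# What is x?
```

board[2] = [5, 14, 1]. Taking column 2 of that row yields 1.

1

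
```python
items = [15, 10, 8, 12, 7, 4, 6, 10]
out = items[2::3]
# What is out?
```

items has length 8. The slice items[2::3] selects indices [2, 5] (2->8, 5->4), giving [8, 4].

[8, 4]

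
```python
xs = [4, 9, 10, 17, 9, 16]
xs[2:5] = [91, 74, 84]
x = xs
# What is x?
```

xs starts as [4, 9, 10, 17, 9, 16] (length 6). The slice xs[2:5] covers indices [2, 3, 4] with values [10, 17, 9]. Replacing that slice with [91, 74, 84] (same length) produces [4, 9, 91, 74, 84, 16].

[4, 9, 91, 74, 84, 16]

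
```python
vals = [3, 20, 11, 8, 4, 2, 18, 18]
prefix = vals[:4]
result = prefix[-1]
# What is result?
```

vals has length 8. The slice vals[:4] selects indices [0, 1, 2, 3] (0->3, 1->20, 2->11, 3->8), giving [3, 20, 11, 8]. So prefix = [3, 20, 11, 8]. Then prefix[-1] = 8.

8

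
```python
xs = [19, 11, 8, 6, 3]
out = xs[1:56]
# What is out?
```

xs has length 5. The slice xs[1:56] selects indices [1, 2, 3, 4] (1->11, 2->8, 3->6, 4->3), giving [11, 8, 6, 3].

[11, 8, 6, 3]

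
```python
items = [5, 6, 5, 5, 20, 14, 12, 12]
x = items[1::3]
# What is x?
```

items has length 8. The slice items[1::3] selects indices [1, 4, 7] (1->6, 4->20, 7->12), giving [6, 20, 12].

[6, 20, 12]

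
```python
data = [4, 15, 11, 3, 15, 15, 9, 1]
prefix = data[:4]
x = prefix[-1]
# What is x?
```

data has length 8. The slice data[:4] selects indices [0, 1, 2, 3] (0->4, 1->15, 2->11, 3->3), giving [4, 15, 11, 3]. So prefix = [4, 15, 11, 3]. Then prefix[-1] = 3.

3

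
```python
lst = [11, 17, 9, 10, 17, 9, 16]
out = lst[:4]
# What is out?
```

lst has length 7. The slice lst[:4] selects indices [0, 1, 2, 3] (0->11, 1->17, 2->9, 3->10), giving [11, 17, 9, 10].

[11, 17, 9, 10]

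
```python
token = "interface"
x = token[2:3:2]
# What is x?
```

token has length 9. The slice token[2:3:2] selects indices [2] (2->'t'), giving 't'.

't'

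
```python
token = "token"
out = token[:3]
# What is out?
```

token has length 5. The slice token[:3] selects indices [0, 1, 2] (0->'t', 1->'o', 2->'k'), giving 'tok'.

'tok'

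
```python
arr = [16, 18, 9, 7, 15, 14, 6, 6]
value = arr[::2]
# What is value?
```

arr has length 8. The slice arr[::2] selects indices [0, 2, 4, 6] (0->16, 2->9, 4->15, 6->6), giving [16, 9, 15, 6].

[16, 9, 15, 6]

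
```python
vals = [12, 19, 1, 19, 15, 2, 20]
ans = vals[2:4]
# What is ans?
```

vals has length 7. The slice vals[2:4] selects indices [2, 3] (2->1, 3->19), giving [1, 19].

[1, 19]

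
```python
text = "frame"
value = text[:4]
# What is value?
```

text has length 5. The slice text[:4] selects indices [0, 1, 2, 3] (0->'f', 1->'r', 2->'a', 3->'m'), giving 'fram'.

'fram'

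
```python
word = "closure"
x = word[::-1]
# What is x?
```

word has length 7. The slice word[::-1] selects indices [6, 5, 4, 3, 2, 1, 0] (6->'e', 5->'r', 4->'u', 3->'s', 2->'o', 1->'l', 0->'c'), giving 'erusolc'.

'erusolc'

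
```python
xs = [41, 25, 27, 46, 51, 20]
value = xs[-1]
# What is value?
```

xs has length 6. Negative index -1 maps to positive index 6 + (-1) = 5. xs[5] = 20.

20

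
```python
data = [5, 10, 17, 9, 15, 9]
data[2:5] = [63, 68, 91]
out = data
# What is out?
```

data starts as [5, 10, 17, 9, 15, 9] (length 6). The slice data[2:5] covers indices [2, 3, 4] with values [17, 9, 15]. Replacing that slice with [63, 68, 91] (same length) produces [5, 10, 63, 68, 91, 9].

[5, 10, 63, 68, 91, 9]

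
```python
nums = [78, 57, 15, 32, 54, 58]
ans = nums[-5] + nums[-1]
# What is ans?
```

nums has length 6. Negative index -5 maps to positive index 6 + (-5) = 1. nums[1] = 57.
nums has length 6. Negative index -1 maps to positive index 6 + (-1) = 5. nums[5] = 58.
Sum: 57 + 58 = 115.

115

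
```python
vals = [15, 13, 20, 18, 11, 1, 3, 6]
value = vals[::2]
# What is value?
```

vals has length 8. The slice vals[::2] selects indices [0, 2, 4, 6] (0->15, 2->20, 4->11, 6->3), giving [15, 20, 11, 3].

[15, 20, 11, 3]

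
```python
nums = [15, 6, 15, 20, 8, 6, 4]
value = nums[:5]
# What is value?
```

nums has length 7. The slice nums[:5] selects indices [0, 1, 2, 3, 4] (0->15, 1->6, 2->15, 3->20, 4->8), giving [15, 6, 15, 20, 8].

[15, 6, 15, 20, 8]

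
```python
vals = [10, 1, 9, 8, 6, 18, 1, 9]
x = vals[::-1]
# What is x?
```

vals has length 8. The slice vals[::-1] selects indices [7, 6, 5, 4, 3, 2, 1, 0] (7->9, 6->1, 5->18, 4->6, 3->8, 2->9, 1->1, 0->10), giving [9, 1, 18, 6, 8, 9, 1, 10].

[9, 1, 18, 6, 8, 9, 1, 10]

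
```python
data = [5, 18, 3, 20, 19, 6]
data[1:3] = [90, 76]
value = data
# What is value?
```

data starts as [5, 18, 3, 20, 19, 6] (length 6). The slice data[1:3] covers indices [1, 2] with values [18, 3]. Replacing that slice with [90, 76] (same length) produces [5, 90, 76, 20, 19, 6].

[5, 90, 76, 20, 19, 6]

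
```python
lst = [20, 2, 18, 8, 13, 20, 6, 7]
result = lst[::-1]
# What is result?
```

lst has length 8. The slice lst[::-1] selects indices [7, 6, 5, 4, 3, 2, 1, 0] (7->7, 6->6, 5->20, 4->13, 3->8, 2->18, 1->2, 0->20), giving [7, 6, 20, 13, 8, 18, 2, 20].

[7, 6, 20, 13, 8, 18, 2, 20]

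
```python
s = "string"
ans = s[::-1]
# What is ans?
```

s has length 6. The slice s[::-1] selects indices [5, 4, 3, 2, 1, 0] (5->'g', 4->'n', 3->'i', 2->'r', 1->'t', 0->'s'), giving 'gnirts'.

'gnirts'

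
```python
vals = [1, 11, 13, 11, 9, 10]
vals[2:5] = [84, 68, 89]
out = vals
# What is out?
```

vals starts as [1, 11, 13, 11, 9, 10] (length 6). The slice vals[2:5] covers indices [2, 3, 4] with values [13, 11, 9]. Replacing that slice with [84, 68, 89] (same length) produces [1, 11, 84, 68, 89, 10].

[1, 11, 84, 68, 89, 10]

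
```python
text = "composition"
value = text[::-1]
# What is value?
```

text has length 11. The slice text[::-1] selects indices [10, 9, 8, 7, 6, 5, 4, 3, 2, 1, 0] (10->'n', 9->'o', 8->'i', 7->'t', 6->'i', 5->'s', 4->'o', 3->'p', 2->'m', 1->'o', 0->'c'), giving 'noitisopmoc'.

'noitisopmoc'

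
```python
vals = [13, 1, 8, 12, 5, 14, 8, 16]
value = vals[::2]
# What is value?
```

vals has length 8. The slice vals[::2] selects indices [0, 2, 4, 6] (0->13, 2->8, 4->5, 6->8), giving [13, 8, 5, 8].

[13, 8, 5, 8]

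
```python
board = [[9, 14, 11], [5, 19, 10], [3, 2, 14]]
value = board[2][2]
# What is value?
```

board[2] = [3, 2, 14]. Taking column 2 of that row yields 14.

14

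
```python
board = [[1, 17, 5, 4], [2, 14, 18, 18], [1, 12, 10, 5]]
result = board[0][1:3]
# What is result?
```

board[0] = [1, 17, 5, 4]. board[0] has length 4. The slice board[0][1:3] selects indices [1, 2] (1->17, 2->5), giving [17, 5].

[17, 5]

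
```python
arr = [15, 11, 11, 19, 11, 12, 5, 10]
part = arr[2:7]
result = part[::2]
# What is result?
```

arr has length 8. The slice arr[2:7] selects indices [2, 3, 4, 5, 6] (2->11, 3->19, 4->11, 5->12, 6->5), giving [11, 19, 11, 12, 5]. So part = [11, 19, 11, 12, 5]. part has length 5. The slice part[::2] selects indices [0, 2, 4] (0->11, 2->11, 4->5), giving [11, 11, 5].

[11, 11, 5]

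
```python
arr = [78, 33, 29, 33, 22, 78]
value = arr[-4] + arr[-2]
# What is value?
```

arr has length 6. Negative index -4 maps to positive index 6 + (-4) = 2. arr[2] = 29.
arr has length 6. Negative index -2 maps to positive index 6 + (-2) = 4. arr[4] = 22.
Sum: 29 + 22 = 51.

51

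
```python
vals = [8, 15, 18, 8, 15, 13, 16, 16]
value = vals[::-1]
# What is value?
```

vals has length 8. The slice vals[::-1] selects indices [7, 6, 5, 4, 3, 2, 1, 0] (7->16, 6->16, 5->13, 4->15, 3->8, 2->18, 1->15, 0->8), giving [16, 16, 13, 15, 8, 18, 15, 8].

[16, 16, 13, 15, 8, 18, 15, 8]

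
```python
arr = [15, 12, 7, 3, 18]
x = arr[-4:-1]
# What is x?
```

arr has length 5. The slice arr[-4:-1] selects indices [1, 2, 3] (1->12, 2->7, 3->3), giving [12, 7, 3].

[12, 7, 3]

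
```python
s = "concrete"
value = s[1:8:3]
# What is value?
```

s has length 8. The slice s[1:8:3] selects indices [1, 4, 7] (1->'o', 4->'r', 7->'e'), giving 'ore'.

'ore'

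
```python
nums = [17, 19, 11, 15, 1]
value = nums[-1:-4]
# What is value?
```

nums has length 5. The slice nums[-1:-4] resolves to an empty index range, so the result is [].

[]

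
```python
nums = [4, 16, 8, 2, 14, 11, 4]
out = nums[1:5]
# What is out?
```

nums has length 7. The slice nums[1:5] selects indices [1, 2, 3, 4] (1->16, 2->8, 3->2, 4->14), giving [16, 8, 2, 14].

[16, 8, 2, 14]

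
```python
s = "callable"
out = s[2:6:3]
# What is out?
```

s has length 8. The slice s[2:6:3] selects indices [2, 5] (2->'l', 5->'b'), giving 'lb'.

'lb'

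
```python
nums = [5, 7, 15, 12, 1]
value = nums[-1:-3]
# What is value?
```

nums has length 5. The slice nums[-1:-3] resolves to an empty index range, so the result is [].

[]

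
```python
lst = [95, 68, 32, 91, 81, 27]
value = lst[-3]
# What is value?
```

lst has length 6. Negative index -3 maps to positive index 6 + (-3) = 3. lst[3] = 91.

91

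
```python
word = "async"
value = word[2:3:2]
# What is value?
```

word has length 5. The slice word[2:3:2] selects indices [2] (2->'y'), giving 'y'.

'y'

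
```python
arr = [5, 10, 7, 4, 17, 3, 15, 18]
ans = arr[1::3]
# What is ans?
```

arr has length 8. The slice arr[1::3] selects indices [1, 4, 7] (1->10, 4->17, 7->18), giving [10, 17, 18].

[10, 17, 18]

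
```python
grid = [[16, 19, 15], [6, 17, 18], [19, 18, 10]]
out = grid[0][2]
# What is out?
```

grid[0] = [16, 19, 15]. Taking column 2 of that row yields 15.

15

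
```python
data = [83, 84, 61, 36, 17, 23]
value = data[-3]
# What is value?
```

data has length 6. Negative index -3 maps to positive index 6 + (-3) = 3. data[3] = 36.

36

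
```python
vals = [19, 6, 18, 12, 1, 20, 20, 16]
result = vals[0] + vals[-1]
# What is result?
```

vals has length 8. vals[0] = 19.
vals has length 8. Negative index -1 maps to positive index 8 + (-1) = 7. vals[7] = 16.
Sum: 19 + 16 = 35.

35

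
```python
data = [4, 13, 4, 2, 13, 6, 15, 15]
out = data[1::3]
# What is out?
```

data has length 8. The slice data[1::3] selects indices [1, 4, 7] (1->13, 4->13, 7->15), giving [13, 13, 15].

[13, 13, 15]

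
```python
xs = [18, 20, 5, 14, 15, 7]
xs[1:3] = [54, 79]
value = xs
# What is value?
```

xs starts as [18, 20, 5, 14, 15, 7] (length 6). The slice xs[1:3] covers indices [1, 2] with values [20, 5]. Replacing that slice with [54, 79] (same length) produces [18, 54, 79, 14, 15, 7].

[18, 54, 79, 14, 15, 7]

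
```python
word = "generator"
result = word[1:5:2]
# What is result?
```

word has length 9. The slice word[1:5:2] selects indices [1, 3] (1->'e', 3->'e'), giving 'ee'.

'ee'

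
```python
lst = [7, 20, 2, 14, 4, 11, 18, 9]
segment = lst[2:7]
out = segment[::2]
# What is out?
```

lst has length 8. The slice lst[2:7] selects indices [2, 3, 4, 5, 6] (2->2, 3->14, 4->4, 5->11, 6->18), giving [2, 14, 4, 11, 18]. So segment = [2, 14, 4, 11, 18]. segment has length 5. The slice segment[::2] selects indices [0, 2, 4] (0->2, 2->4, 4->18), giving [2, 4, 18].

[2, 4, 18]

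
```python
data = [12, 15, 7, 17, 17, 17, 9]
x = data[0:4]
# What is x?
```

data has length 7. The slice data[0:4] selects indices [0, 1, 2, 3] (0->12, 1->15, 2->7, 3->17), giving [12, 15, 7, 17].

[12, 15, 7, 17]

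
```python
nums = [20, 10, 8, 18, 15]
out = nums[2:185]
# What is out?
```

nums has length 5. The slice nums[2:185] selects indices [2, 3, 4] (2->8, 3->18, 4->15), giving [8, 18, 15].

[8, 18, 15]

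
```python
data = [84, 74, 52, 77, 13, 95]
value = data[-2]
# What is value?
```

data has length 6. Negative index -2 maps to positive index 6 + (-2) = 4. data[4] = 13.

13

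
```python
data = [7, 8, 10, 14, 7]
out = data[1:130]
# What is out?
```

data has length 5. The slice data[1:130] selects indices [1, 2, 3, 4] (1->8, 2->10, 3->14, 4->7), giving [8, 10, 14, 7].

[8, 10, 14, 7]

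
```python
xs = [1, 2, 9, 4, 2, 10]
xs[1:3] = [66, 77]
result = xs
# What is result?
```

xs starts as [1, 2, 9, 4, 2, 10] (length 6). The slice xs[1:3] covers indices [1, 2] with values [2, 9]. Replacing that slice with [66, 77] (same length) produces [1, 66, 77, 4, 2, 10].

[1, 66, 77, 4, 2, 10]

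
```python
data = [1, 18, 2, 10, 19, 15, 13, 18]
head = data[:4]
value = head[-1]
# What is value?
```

data has length 8. The slice data[:4] selects indices [0, 1, 2, 3] (0->1, 1->18, 2->2, 3->10), giving [1, 18, 2, 10]. So head = [1, 18, 2, 10]. Then head[-1] = 10.

10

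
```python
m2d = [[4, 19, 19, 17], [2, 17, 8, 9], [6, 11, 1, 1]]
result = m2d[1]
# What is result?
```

m2d has 3 rows. Row 1 is [2, 17, 8, 9].

[2, 17, 8, 9]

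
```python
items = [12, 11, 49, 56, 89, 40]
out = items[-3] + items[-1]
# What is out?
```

items has length 6. Negative index -3 maps to positive index 6 + (-3) = 3. items[3] = 56.
items has length 6. Negative index -1 maps to positive index 6 + (-1) = 5. items[5] = 40.
Sum: 56 + 40 = 96.

96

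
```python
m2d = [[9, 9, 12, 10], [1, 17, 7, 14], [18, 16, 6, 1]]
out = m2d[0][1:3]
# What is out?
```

m2d[0] = [9, 9, 12, 10]. m2d[0] has length 4. The slice m2d[0][1:3] selects indices [1, 2] (1->9, 2->12), giving [9, 12].

[9, 12]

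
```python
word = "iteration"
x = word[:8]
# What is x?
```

word has length 9. The slice word[:8] selects indices [0, 1, 2, 3, 4, 5, 6, 7] (0->'i', 1->'t', 2->'e', 3->'r', 4->'a', 5->'t', 6->'i', 7->'o'), giving 'iteratio'.

'iteratio'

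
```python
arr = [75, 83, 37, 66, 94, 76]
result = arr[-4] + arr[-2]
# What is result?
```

arr has length 6. Negative index -4 maps to positive index 6 + (-4) = 2. arr[2] = 37.
arr has length 6. Negative index -2 maps to positive index 6 + (-2) = 4. arr[4] = 94.
Sum: 37 + 94 = 131.

131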